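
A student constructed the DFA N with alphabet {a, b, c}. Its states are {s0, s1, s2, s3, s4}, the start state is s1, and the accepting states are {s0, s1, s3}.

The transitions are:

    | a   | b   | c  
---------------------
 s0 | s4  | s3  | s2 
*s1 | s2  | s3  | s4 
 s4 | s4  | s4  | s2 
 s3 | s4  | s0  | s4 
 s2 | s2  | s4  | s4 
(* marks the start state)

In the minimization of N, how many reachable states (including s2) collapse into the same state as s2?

Every state is reachable, so we keep all 5.
P0 = {s0,s1,s3} | {s2,s4}.
No further refinement is possible. Final partition (2 blocks): {s0,s1,s3} | {s2,s4}.
The equivalence class containing s2 is {s2,s4}, of size 2.

2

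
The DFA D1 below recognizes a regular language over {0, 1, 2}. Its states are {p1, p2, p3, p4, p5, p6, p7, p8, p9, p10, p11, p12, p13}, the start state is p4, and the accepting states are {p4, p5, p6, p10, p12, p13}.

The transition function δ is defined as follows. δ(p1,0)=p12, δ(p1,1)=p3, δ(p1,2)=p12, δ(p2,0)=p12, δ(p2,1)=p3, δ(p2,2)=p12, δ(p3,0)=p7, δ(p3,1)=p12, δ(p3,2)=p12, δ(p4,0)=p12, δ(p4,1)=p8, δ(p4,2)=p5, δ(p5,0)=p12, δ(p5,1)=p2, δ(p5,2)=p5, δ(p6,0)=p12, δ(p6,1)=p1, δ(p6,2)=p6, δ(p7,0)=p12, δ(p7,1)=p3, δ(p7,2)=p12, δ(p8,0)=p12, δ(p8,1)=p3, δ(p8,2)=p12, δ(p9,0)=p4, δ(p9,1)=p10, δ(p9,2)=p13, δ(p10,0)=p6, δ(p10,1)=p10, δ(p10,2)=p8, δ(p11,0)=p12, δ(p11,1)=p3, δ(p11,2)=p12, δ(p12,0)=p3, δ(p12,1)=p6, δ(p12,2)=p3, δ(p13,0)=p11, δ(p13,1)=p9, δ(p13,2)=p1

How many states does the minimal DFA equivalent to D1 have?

Reachable states from the start: {p1,p2,p3,p4,p5,p6,p7,p8,p12}. Unreachable: {p9,p10,p11,p13} — drop them.
Initial partition by acceptance: {p4,p5,p6,p12} | {p1,p2,p3,p7,p8}.
On input 0, block {p4,p5,p6,p12} splits into {p4,p5,p6} and {p12}.
Refine {p1,p2,p3,p7,p8} on symbol 0: members go to different blocks, giving {p1,p2,p7,p8} and {p3}.
The partition is now stable with 4 blocks: {p4,p5,p6} | {p1,p2,p7,p8} | {p12} | {p3}.

4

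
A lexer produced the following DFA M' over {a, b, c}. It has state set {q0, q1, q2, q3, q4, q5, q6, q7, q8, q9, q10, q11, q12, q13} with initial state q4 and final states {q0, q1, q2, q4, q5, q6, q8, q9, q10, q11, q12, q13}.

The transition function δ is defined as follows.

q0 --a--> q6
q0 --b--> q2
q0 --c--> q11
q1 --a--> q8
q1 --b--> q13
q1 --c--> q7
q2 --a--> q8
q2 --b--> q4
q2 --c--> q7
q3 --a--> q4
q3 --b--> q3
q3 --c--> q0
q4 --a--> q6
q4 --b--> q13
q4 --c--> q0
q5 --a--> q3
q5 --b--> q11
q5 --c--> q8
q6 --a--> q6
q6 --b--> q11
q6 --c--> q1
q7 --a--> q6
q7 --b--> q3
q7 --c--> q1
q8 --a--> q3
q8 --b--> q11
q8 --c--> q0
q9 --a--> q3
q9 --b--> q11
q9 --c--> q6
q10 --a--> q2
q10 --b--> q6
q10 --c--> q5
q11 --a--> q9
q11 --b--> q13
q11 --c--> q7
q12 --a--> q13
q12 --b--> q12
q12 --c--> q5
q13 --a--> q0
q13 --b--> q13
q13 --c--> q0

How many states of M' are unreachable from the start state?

BFS from q4 reaches {q0, q1, q2, q3, q4, q6, q7, q8, q9, q11, q13}; the 3 state(s) q5, q10, q12 are never visited.

3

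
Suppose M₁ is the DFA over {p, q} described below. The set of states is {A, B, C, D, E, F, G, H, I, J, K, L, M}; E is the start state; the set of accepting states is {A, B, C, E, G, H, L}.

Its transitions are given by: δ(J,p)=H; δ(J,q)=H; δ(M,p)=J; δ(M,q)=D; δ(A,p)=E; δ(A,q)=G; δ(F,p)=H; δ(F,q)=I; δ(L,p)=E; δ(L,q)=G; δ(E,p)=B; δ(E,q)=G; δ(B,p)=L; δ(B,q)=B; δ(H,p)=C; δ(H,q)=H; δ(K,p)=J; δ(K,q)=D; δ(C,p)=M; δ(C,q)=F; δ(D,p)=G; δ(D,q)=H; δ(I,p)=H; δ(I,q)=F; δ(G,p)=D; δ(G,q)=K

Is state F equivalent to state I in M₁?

Yes

Reachable states from the start: {B,C,D,E,F,G,H,I,J,K,L,M}. Unreachable: {A} — drop them.
Initial partition by acceptance: {B,C,E,G,H,L} | {D,F,I,J,K,M}.
On input p, block {B,C,E,G,H,L} splits into {B,E,H,L} and {C,G}.
Split {B,E,H,L} by δ(·,p) → {B,E,L} and {H}.
Split {B,E,L} by δ(·,q) → {E,L} and {B}.
Refine {E,L} on symbol p: members go to different blocks, giving {E} and {L}.
Split {D,F,I,J,K,M} by δ(·,p) → {F,I,J} and {K,M} and {D}.
On input q, block {F,I,J} splits into {F,I} and {J}.
On input p, block {C,G} splits into {C} and {G}.
No further refinement is possible. Final partition (10 blocks): {E} | {F,I} | {C} | {H} | {B} | {L} | {K,M} | {D} | {J} | {G}.
F and I lie in the same block of the stable partition, so they are equivalent — no string distinguishes them.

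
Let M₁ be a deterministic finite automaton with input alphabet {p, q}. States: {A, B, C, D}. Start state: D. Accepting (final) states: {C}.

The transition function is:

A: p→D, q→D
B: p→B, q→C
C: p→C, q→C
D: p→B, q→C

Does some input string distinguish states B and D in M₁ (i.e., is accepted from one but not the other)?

No

States {A} cannot be reached from the start state, so discard them.
Initial partition by acceptance: {C} | {B,D}.
No further refinement is possible. Final partition (2 blocks): {C} | {B,D}.
B and D lie in the same block of the stable partition, so they are equivalent — no string distinguishes them.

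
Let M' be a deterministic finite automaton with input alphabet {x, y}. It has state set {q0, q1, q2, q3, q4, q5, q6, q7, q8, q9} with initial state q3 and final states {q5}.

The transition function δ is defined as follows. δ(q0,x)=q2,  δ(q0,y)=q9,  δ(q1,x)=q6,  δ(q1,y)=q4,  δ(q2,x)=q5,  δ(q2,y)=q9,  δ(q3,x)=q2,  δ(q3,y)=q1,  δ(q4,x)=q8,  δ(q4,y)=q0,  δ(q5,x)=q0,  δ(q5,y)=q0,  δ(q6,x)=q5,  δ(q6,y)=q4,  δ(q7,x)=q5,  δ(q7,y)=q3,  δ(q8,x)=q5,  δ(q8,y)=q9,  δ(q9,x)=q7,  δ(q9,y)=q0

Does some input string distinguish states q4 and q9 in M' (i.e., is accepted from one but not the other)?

All states are reachable from the start state.
Initial partition by acceptance: {q5} | {q0,q1,q2,q3,q4,q6,q7,q8,q9}.
On input x, block {q0,q1,q2,q3,q4,q6,q7,q8,q9} splits into {q0,q1,q3,q4,q9} and {q2,q6,q7,q8}.
Stable partition: {q5} | {q0,q1,q3,q4,q9} | {q2,q6,q7,q8} — 3 equivalence classes.
q4 and q9 lie in the same block of the stable partition, so they are equivalent — no string distinguishes them.

No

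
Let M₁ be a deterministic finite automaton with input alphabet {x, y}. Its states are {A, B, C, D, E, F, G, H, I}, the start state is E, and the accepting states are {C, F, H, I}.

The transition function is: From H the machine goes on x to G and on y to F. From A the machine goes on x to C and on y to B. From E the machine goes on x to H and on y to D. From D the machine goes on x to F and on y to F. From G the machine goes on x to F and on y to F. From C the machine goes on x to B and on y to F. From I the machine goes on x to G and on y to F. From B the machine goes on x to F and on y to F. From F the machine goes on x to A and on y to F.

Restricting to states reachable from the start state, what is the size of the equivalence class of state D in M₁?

3

Reachable states from the start: {A,B,C,D,E,F,G,H}. Unreachable: {I} — drop them.
Initial partition by acceptance: {C,F,H} | {A,B,D,E,G}.
Refine {A,B,D,E,G} on symbol y: members go to different blocks, giving {B,D,G} and {A,E}.
Refine {C,F,H} on symbol x: members go to different blocks, giving {C,H} and {F}.
The partition is now stable with 4 blocks: {C,H} | {B,D,G} | {A,E} | {F}.
State D belongs to the block {B,D,G}, which has 3 states.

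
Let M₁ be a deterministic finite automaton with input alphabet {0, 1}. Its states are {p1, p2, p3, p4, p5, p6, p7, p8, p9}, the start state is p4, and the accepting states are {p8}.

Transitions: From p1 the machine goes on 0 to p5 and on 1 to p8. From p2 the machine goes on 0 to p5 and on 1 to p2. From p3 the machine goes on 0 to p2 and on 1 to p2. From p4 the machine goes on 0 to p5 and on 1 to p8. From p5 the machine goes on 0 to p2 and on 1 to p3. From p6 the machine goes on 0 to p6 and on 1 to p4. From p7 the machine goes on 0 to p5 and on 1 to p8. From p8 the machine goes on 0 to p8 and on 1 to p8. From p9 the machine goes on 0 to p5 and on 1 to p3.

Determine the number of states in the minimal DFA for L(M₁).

3

States {p1,p6,p7,p9} cannot be reached from the start state, so discard them.
Start with accepting vs non-accepting: {p8} | {p2,p3,p4,p5}.
Split {p2,p3,p4,p5} by δ(·,1) → {p2,p3,p5} and {p4}.
The partition is now stable with 3 blocks: {p8} | {p2,p3,p5} | {p4}.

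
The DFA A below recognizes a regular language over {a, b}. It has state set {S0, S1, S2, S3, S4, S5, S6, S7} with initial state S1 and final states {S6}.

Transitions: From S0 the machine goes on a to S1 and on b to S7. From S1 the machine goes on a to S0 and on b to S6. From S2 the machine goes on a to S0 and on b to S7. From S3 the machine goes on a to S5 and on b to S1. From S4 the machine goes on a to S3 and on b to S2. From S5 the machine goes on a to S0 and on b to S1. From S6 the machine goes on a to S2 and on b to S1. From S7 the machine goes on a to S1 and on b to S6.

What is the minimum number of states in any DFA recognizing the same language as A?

5

First remove the unreachable states {S3,S4,S5}; 5 states remain.
P0 = {S6} | {S0,S1,S2,S7}.
Split {S0,S1,S2,S7} by δ(·,b) → {S0,S2} and {S1,S7}.
Refine {S0,S2} on symbol a: members go to different blocks, giving {S0} and {S2}.
Split {S1,S7} by δ(·,a) → {S1} and {S7}.
Stable partition: {S6} | {S0} | {S1} | {S2} | {S7} — 5 equivalence classes.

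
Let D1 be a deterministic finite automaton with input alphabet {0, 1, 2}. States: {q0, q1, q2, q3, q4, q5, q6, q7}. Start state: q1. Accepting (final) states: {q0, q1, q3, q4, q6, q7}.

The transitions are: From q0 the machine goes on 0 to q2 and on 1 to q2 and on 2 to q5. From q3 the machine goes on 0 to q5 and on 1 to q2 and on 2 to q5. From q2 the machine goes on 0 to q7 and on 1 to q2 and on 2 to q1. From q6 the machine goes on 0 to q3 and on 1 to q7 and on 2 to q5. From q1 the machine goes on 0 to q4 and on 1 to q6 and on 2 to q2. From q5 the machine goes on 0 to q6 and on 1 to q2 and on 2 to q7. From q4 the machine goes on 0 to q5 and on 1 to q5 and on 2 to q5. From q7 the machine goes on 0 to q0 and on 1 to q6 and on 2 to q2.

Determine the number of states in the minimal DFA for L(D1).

All states are reachable from the start state.
Start with accepting vs non-accepting: {q0,q1,q3,q4,q6,q7} | {q2,q5}.
Refine {q0,q1,q3,q4,q6,q7} on symbol 0: members go to different blocks, giving {q0,q3,q4} and {q1,q6,q7}.
No further refinement is possible. Final partition (3 blocks): {q0,q3,q4} | {q2,q5} | {q1,q6,q7}.

3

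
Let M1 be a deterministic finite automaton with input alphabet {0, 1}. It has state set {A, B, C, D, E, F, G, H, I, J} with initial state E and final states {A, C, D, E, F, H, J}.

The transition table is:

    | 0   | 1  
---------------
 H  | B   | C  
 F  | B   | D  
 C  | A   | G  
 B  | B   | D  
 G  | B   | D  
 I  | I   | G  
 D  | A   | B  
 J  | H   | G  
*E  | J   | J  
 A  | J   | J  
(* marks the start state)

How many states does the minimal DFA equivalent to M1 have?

First remove the unreachable states {F,I}; 8 states remain.
P0 = {A,C,D,E,H,J} | {B,G}.
On input 0, block {A,C,D,E,H,J} splits into {A,C,D,E,J} and {H}.
On input 0, block {A,C,D,E,J} splits into {A,C,D,E} and {J}.
Refine {A,C,D,E} on symbol 0: members go to different blocks, giving {A,E} and {C,D}.
No further refinement is possible. Final partition (5 blocks): {A,E} | {B,G} | {H} | {J} | {C,D}.

5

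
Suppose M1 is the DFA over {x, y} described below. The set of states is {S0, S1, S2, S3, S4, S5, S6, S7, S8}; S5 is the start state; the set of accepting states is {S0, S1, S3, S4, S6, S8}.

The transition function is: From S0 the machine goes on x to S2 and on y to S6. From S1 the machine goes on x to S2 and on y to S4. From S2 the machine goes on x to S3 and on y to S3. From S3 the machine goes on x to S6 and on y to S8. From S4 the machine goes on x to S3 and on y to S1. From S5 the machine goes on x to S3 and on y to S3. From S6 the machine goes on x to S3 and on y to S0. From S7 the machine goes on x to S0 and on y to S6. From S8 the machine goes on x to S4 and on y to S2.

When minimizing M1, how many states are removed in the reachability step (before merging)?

No path from S5 leads to S7; the other 8 states are all reachable.

1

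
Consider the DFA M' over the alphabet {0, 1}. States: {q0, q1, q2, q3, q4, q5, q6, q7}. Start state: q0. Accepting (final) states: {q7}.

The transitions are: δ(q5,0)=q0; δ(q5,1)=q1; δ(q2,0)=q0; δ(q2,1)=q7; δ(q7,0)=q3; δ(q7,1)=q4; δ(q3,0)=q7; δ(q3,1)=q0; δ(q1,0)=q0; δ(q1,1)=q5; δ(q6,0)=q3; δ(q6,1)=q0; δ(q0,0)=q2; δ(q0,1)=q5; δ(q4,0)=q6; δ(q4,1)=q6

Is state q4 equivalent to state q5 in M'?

Every state is reachable, so we keep all 8.
P0 = {q7} | {q0,q1,q2,q3,q4,q5,q6}.
Split {q0,q1,q2,q3,q4,q5,q6} by δ(·,0) → {q0,q1,q2,q4,q5,q6} and {q3}.
On input 0, block {q0,q1,q2,q4,q5,q6} splits into {q0,q1,q2,q4,q5} and {q6}.
On input 0, block {q0,q1,q2,q4,q5} splits into {q0,q1,q2,q5} and {q4}.
Split {q0,q1,q2,q5} by δ(·,1) → {q0,q1,q5} and {q2}.
Refine {q0,q1,q5} on symbol 0: members go to different blocks, giving {q1,q5} and {q0}.
The partition is now stable with 7 blocks: {q7} | {q1,q5} | {q3} | {q6} | {q4} | {q2} | {q0}.
q4 and q5 end up in different blocks, so they are distinguishable. For instance, the string '000' is accepted from only q4.

No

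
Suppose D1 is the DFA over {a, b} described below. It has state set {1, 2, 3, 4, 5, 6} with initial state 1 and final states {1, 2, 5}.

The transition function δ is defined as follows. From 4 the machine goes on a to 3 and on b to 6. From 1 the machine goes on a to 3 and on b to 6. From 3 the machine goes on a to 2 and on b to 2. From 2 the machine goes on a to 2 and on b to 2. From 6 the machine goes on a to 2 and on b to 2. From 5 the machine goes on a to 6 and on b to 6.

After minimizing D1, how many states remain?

Reachable states from the start: {1,2,3,6}. Unreachable: {4,5} — drop them.
Start with accepting vs non-accepting: {1,2} | {3,6}.
Split {1,2} by δ(·,a) → {1} and {2}.
Stable partition: {1} | {3,6} | {2} — 3 equivalence classes.

3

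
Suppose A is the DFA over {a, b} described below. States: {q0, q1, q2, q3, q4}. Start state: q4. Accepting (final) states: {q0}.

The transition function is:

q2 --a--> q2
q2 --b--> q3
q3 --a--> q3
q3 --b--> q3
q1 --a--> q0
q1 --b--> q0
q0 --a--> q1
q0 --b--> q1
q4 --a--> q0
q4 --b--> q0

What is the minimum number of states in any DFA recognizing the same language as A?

First remove the unreachable states {q2,q3}; 3 states remain.
P0 = {q0} | {q1,q4}.
Stable partition: {q0} | {q1,q4} — 2 equivalence classes.

2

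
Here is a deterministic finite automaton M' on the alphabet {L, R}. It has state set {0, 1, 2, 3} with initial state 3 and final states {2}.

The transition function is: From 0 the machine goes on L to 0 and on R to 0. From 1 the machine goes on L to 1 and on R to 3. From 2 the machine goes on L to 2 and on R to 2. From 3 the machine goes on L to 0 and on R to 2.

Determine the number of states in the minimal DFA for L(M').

3

Reachable states from the start: {0,2,3}. Unreachable: {1} — drop them.
Initial partition by acceptance: {2} | {0,3}.
Refine {0,3} on symbol R: members go to different blocks, giving {0} and {3}.
No further refinement is possible. Final partition (3 blocks): {2} | {0} | {3}.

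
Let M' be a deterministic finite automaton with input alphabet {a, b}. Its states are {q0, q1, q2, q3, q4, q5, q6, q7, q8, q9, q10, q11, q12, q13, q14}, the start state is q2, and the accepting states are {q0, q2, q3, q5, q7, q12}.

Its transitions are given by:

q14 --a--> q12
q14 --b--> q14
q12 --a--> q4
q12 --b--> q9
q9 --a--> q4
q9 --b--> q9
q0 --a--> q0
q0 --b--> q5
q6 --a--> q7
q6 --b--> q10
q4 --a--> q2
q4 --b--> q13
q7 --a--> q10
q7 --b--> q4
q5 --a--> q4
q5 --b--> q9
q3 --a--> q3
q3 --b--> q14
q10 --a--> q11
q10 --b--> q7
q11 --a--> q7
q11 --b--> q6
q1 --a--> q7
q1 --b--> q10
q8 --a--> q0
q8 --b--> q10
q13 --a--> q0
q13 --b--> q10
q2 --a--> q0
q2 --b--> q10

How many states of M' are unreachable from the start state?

Starting at q2 and following transitions, the reachable set is {q0, q2, q4, q5, q6, q7, q9, q10, q11, q13}. That leaves q1, q3, q8, q12, q14 unreachable — 5 in total.

5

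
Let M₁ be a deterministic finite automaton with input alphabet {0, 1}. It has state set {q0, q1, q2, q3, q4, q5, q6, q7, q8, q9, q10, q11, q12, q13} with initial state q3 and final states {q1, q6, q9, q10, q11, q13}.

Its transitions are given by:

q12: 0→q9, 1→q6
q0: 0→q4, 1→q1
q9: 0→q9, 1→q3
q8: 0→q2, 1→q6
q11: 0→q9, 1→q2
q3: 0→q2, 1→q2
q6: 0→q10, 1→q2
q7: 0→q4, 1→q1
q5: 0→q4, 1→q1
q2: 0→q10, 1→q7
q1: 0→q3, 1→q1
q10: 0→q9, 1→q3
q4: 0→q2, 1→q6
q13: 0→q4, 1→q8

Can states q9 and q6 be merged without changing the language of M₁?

No

States {q0,q5,q8,q11,q12,q13} cannot be reached from the start state, so discard them.
Start with accepting vs non-accepting: {q1,q6,q9,q10} | {q2,q3,q4,q7}.
Refine {q1,q6,q9,q10} on symbol 0: members go to different blocks, giving {q6,q9,q10} and {q1}.
Refine {q2,q3,q4,q7} on symbol 0: members go to different blocks, giving {q3,q4,q7} and {q2}.
On input 1, block {q6,q9,q10} splits into {q9,q10} and {q6}.
On input 0, block {q3,q4,q7} splits into {q3,q4} and {q7}.
On input 1, block {q3,q4} splits into {q3} and {q4}.
Stable partition: {q9,q10} | {q3} | {q1} | {q2} | {q6} | {q7} | {q4} — 7 equivalence classes.
q9 and q6 end up in different blocks, so they are distinguishable. For instance, the string '10' is accepted from only q6.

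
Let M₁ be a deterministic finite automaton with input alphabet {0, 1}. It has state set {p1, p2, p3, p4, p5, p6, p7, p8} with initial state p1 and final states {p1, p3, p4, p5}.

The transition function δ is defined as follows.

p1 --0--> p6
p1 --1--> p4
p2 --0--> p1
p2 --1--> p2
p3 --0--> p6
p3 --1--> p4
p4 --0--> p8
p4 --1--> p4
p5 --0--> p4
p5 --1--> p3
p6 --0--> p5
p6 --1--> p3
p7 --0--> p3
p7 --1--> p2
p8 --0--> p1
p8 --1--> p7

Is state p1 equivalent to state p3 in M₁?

All states are reachable from the start state.
P0 = {p1,p3,p4,p5} | {p2,p6,p7,p8}.
On input 0, block {p1,p3,p4,p5} splits into {p1,p3,p4} and {p5}.
Split {p2,p6,p7,p8} by δ(·,0) → {p2,p7,p8} and {p6}.
Refine {p1,p3,p4} on symbol 0: members go to different blocks, giving {p1,p3} and {p4}.
Stable partition: {p1,p3} | {p2,p7,p8} | {p5} | {p6} | {p4} — 5 equivalence classes.
p1 and p3 lie in the same block of the stable partition, so they are equivalent — no string distinguishes them.

Yes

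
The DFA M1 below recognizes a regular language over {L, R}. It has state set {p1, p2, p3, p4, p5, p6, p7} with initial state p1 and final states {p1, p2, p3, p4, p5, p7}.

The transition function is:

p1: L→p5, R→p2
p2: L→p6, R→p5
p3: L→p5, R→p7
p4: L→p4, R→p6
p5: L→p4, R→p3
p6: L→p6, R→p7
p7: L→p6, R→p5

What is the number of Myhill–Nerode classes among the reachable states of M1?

P0 = {p1,p2,p3,p4,p5,p7} | {p6}.
On input L, block {p1,p2,p3,p4,p5,p7} splits into {p1,p3,p4,p5} and {p2,p7}.
Split {p1,p3,p4,p5} by δ(·,R) → {p1,p3} and {p4} and {p5}.
Stable partition: {p1,p3} | {p6} | {p2,p7} | {p4} | {p5} — 5 equivalence classes.

5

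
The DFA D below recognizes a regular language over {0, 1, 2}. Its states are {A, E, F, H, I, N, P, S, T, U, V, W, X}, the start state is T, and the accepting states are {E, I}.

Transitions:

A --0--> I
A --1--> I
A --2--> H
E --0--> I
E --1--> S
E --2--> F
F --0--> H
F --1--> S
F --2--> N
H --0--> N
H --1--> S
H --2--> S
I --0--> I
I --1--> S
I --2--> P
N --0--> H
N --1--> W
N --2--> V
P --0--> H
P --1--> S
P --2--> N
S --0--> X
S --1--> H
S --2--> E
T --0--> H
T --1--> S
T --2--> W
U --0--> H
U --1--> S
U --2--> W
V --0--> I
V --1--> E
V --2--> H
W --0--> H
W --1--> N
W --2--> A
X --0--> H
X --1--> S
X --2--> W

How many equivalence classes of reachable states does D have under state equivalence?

6

Reachable states from the start: {A,E,F,H,I,N,P,S,T,V,W,X}. Unreachable: {U} — drop them.
Start with accepting vs non-accepting: {E,I} | {A,F,H,N,P,S,T,V,W,X}.
Split {A,F,H,N,P,S,T,V,W,X} by δ(·,0) → {F,H,N,P,S,T,W,X} and {A,V}.
Split {F,H,N,P,S,T,W,X} by δ(·,2) → {F,H,P,T,X} and {N,W} and {S}.
Refine {F,H,P,T,X} on symbol 0: members go to different blocks, giving {F,P,T,X} and {H}.
The partition is now stable with 6 blocks: {E,I} | {F,P,T,X} | {A,V} | {N,W} | {S} | {H}.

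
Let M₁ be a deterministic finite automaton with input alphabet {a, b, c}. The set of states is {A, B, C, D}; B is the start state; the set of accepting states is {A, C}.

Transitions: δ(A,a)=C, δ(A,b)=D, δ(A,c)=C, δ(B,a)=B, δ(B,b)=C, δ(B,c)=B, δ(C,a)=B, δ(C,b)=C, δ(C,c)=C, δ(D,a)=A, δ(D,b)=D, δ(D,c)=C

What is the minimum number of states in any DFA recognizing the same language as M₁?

First remove the unreachable states {A,D}; 2 states remain.
Initial partition by acceptance: {C} | {B}.
The partition is now stable with 2 blocks: {C} | {B}.

2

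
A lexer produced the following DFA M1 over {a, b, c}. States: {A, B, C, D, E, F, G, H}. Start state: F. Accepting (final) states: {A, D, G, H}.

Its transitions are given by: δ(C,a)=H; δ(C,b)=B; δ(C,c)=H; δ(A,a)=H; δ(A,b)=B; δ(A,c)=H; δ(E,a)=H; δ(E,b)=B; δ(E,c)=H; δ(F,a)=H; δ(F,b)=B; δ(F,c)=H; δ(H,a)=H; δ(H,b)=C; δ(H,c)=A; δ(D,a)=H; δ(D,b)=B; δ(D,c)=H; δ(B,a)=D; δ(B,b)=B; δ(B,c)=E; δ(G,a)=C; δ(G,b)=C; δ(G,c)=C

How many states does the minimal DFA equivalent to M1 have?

Reachable states from the start: {A,B,C,D,E,F,H}. Unreachable: {G} — drop them.
Initial partition by acceptance: {A,D,H} | {B,C,E,F}.
On input c, block {B,C,E,F} splits into {C,E,F} and {B}.
On input b, block {A,D,H} splits into {A,D} and {H}.
The partition is now stable with 4 blocks: {A,D} | {C,E,F} | {B} | {H}.

4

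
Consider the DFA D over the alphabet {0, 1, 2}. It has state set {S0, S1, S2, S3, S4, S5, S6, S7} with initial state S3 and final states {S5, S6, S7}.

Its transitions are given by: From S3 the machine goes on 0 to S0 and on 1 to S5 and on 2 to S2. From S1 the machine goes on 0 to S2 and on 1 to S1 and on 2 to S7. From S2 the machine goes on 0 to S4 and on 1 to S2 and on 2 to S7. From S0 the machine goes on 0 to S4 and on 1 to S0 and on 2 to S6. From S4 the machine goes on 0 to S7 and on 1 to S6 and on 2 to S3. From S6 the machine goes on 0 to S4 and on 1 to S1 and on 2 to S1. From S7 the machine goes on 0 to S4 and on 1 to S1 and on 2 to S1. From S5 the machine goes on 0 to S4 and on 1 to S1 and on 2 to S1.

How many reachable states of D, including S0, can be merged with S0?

Every state is reachable, so we keep all 8.
Start with accepting vs non-accepting: {S5,S6,S7} | {S0,S1,S2,S3,S4}.
Refine {S0,S1,S2,S3,S4} on symbol 0: members go to different blocks, giving {S0,S1,S2,S3} and {S4}.
On input 0, block {S0,S1,S2,S3} splits into {S0,S2} and {S1,S3}.
Refine {S1,S3} on symbol 1: members go to different blocks, giving {S1} and {S3}.
No further refinement is possible. Final partition (5 blocks): {S5,S6,S7} | {S0,S2} | {S4} | {S1} | {S3}.
State S0 belongs to the block {S0,S2}, which has 2 states.

2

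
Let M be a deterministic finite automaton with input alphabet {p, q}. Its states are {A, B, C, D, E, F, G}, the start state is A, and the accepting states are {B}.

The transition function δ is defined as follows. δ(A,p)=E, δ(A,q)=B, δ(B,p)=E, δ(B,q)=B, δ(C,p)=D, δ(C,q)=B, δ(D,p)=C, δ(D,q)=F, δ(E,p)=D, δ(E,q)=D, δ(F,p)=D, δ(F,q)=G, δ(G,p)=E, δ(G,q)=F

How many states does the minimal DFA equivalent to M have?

Start with accepting vs non-accepting: {B} | {A,C,D,E,F,G}.
On input q, block {A,C,D,E,F,G} splits into {D,E,F,G} and {A,C}.
Refine {D,E,F,G} on symbol p: members go to different blocks, giving {E,F,G} and {D}.
Split {E,F,G} by δ(·,p) → {E,F} and {G}.
Refine {E,F} on symbol q: members go to different blocks, giving {E} and {F}.
Refine {A,C} on symbol p: members go to different blocks, giving {A} and {C}.
No further refinement is possible. Final partition (7 blocks): {B} | {E} | {A} | {D} | {G} | {F} | {C}.

7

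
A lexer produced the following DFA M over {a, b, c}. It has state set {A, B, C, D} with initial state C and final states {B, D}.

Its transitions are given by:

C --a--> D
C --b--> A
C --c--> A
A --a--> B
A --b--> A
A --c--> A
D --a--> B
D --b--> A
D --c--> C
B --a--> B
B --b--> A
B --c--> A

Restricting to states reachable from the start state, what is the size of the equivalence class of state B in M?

Initial partition by acceptance: {B,D} | {A,C}.
Stable partition: {B,D} | {A,C} — 2 equivalence classes.
The equivalence class containing B is {B,D}, of size 2.

2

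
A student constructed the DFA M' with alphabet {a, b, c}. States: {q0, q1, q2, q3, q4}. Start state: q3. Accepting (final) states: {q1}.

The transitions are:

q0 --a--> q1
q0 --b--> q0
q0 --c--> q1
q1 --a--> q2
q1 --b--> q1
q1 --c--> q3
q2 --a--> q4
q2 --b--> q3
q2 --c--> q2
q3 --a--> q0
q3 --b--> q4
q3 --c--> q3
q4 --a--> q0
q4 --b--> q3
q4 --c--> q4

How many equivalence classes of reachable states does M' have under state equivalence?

4

Every state is reachable, so we keep all 5.
P0 = {q1} | {q0,q2,q3,q4}.
On input a, block {q0,q2,q3,q4} splits into {q2,q3,q4} and {q0}.
On input a, block {q2,q3,q4} splits into {q3,q4} and {q2}.
Stable partition: {q1} | {q3,q4} | {q0} | {q2} — 4 equivalence classes.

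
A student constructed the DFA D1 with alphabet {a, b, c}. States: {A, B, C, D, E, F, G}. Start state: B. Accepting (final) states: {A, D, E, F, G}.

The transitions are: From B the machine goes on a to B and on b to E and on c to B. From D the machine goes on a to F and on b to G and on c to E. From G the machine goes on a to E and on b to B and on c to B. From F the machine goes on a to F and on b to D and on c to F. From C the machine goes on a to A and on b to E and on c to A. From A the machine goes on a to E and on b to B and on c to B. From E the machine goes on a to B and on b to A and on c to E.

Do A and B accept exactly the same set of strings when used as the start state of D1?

States {C,D,F,G} cannot be reached from the start state, so discard them.
P0 = {A,E} | {B}.
Refine {A,E} on symbol a: members go to different blocks, giving {A} and {E}.
Stable partition: {A} | {B} | {E} — 3 equivalence classes.
A and B end up in different blocks, so they are distinguishable. For instance, the string 'ε' is accepted from only A.

No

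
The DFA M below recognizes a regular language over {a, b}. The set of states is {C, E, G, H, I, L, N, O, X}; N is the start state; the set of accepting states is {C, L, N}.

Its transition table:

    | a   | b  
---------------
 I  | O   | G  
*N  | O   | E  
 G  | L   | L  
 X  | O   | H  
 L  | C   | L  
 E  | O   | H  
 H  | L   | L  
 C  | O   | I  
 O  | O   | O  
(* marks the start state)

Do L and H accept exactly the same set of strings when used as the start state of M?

No

Reachable states from the start: {C,E,G,H,I,L,N,O}. Unreachable: {X} — drop them.
P0 = {C,L,N} | {E,G,H,I,O}.
Split {C,L,N} by δ(·,a) → {C,N} and {L}.
On input a, block {E,G,H,I,O} splits into {E,I,O} and {G,H}.
Split {E,I,O} by δ(·,b) → {E,I} and {O}.
The partition is now stable with 5 blocks: {C,N} | {E,I} | {L} | {G,H} | {O}.
L and H end up in different blocks, so they are distinguishable. For instance, the string 'ε' is accepted from only L.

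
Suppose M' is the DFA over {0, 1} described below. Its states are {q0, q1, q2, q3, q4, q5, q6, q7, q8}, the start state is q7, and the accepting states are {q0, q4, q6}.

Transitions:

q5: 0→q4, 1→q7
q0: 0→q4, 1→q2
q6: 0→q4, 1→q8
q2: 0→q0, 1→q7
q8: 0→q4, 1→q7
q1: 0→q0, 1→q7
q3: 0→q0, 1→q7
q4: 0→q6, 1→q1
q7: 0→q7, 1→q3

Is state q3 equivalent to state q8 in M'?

Yes

States {q5} cannot be reached from the start state, so discard them.
Initial partition by acceptance: {q0,q4,q6} | {q1,q2,q3,q7,q8}.
On input 0, block {q1,q2,q3,q7,q8} splits into {q1,q2,q3,q8} and {q7}.
Stable partition: {q0,q4,q6} | {q1,q2,q3,q8} | {q7} — 3 equivalence classes.
q3 and q8 lie in the same block of the stable partition, so they are equivalent — no string distinguishes them.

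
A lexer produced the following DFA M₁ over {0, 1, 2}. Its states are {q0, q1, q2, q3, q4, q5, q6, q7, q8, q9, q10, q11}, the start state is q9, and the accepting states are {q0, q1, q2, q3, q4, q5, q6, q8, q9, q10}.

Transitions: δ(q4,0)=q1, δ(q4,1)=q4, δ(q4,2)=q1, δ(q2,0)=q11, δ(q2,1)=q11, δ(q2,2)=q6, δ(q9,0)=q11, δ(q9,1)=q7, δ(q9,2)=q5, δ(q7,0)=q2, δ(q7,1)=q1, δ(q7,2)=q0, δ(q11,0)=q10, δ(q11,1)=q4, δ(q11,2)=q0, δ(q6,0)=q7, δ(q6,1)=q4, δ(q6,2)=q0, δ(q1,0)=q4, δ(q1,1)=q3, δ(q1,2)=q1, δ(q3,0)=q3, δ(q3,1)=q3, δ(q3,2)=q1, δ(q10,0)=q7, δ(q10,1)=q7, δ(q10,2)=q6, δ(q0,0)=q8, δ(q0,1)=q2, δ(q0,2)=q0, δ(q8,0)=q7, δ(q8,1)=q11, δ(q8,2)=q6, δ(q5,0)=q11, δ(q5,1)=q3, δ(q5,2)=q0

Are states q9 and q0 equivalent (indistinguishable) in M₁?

All states are reachable from the start state.
Start with accepting vs non-accepting: {q0,q1,q2,q3,q4,q5,q6,q8,q9,q10} | {q7,q11}.
Split {q0,q1,q2,q3,q4,q5,q6,q8,q9,q10} by δ(·,0) → {q2,q5,q6,q8,q9,q10} and {q0,q1,q3,q4}.
Split {q2,q5,q6,q8,q9,q10} by δ(·,1) → {q2,q8,q9,q10} and {q5,q6}.
On input 0, block {q0,q1,q3,q4} splits into {q1,q3,q4} and {q0}.
The partition is now stable with 5 blocks: {q2,q8,q9,q10} | {q7,q11} | {q1,q3,q4} | {q5,q6} | {q0}.
q9 and q0 end up in different blocks, so they are distinguishable. For instance, the string '0' is accepted from only q0.

No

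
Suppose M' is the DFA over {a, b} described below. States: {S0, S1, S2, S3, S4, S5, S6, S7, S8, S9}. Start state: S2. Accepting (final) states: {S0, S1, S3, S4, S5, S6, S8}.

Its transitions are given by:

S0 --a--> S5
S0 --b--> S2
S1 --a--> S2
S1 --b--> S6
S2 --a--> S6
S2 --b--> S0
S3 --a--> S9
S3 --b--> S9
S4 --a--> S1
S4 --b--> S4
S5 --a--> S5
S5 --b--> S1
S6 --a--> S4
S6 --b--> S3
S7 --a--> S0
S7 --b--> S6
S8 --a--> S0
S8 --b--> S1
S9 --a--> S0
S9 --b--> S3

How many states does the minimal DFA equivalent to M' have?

8

States {S7,S8} cannot be reached from the start state, so discard them.
Initial partition by acceptance: {S0,S1,S3,S4,S5,S6} | {S2,S9}.
On input a, block {S0,S1,S3,S4,S5,S6} splits into {S0,S4,S5,S6} and {S1,S3}.
Split {S0,S4,S5,S6} by δ(·,a) → {S0,S5,S6} and {S4}.
Split {S0,S5,S6} by δ(·,a) → {S0,S5} and {S6}.
Split {S0,S5} by δ(·,b) → {S0} and {S5}.
Split {S2,S9} by δ(·,a) → {S2} and {S9}.
Refine {S1,S3} on symbol a: members go to different blocks, giving {S1} and {S3}.
Stable partition: {S0} | {S2} | {S1} | {S4} | {S6} | {S5} | {S9} | {S3} — 8 equivalence classes.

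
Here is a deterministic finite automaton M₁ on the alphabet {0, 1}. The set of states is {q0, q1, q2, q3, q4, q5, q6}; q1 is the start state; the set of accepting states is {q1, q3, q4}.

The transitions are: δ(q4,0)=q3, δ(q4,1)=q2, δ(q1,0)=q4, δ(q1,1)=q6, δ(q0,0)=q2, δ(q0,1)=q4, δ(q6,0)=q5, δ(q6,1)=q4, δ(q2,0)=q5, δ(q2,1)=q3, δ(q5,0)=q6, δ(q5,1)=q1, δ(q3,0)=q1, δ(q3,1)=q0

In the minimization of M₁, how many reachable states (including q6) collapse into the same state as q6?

Start with accepting vs non-accepting: {q1,q3,q4} | {q0,q2,q5,q6}.
No further refinement is possible. Final partition (2 blocks): {q1,q3,q4} | {q0,q2,q5,q6}.
The equivalence class containing q6 is {q0,q2,q5,q6}, of size 4.

4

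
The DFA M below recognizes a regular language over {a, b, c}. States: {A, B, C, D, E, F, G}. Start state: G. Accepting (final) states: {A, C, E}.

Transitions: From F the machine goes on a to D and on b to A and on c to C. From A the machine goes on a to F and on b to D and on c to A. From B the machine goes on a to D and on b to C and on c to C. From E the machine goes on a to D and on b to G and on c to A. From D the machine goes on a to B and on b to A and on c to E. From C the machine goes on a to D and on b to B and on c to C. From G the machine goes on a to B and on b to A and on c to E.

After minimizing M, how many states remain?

2

Every state is reachable, so we keep all 7.
Start with accepting vs non-accepting: {A,C,E} | {B,D,F,G}.
The partition is now stable with 2 blocks: {A,C,E} | {B,D,F,G}.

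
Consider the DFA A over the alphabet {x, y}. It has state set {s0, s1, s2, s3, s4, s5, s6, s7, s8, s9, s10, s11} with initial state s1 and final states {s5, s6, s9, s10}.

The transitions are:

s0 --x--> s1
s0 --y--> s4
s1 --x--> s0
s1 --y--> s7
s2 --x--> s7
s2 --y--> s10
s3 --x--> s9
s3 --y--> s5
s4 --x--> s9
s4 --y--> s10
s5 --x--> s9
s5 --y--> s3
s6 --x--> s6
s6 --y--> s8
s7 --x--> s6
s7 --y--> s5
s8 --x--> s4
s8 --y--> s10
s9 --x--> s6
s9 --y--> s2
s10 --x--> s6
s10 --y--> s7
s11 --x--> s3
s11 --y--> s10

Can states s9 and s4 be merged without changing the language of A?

First remove the unreachable states {s11}; 11 states remain.
P0 = {s5,s6,s9,s10} | {s0,s1,s2,s3,s4,s7,s8}.
Refine {s0,s1,s2,s3,s4,s7,s8} on symbol x: members go to different blocks, giving {s0,s1,s2,s8} and {s3,s4,s7}.
On input y, block {s5,s6,s9,s10} splits into {s5,s10} and {s6,s9}.
Refine {s0,s1,s2,s8} on symbol x: members go to different blocks, giving {s0,s1} and {s2,s8}.
Stable partition: {s5,s10} | {s0,s1} | {s3,s4,s7} | {s6,s9} | {s2,s8} — 5 equivalence classes.
s9 and s4 end up in different blocks, so they are distinguishable. For instance, the string 'ε' is accepted from only s9.

No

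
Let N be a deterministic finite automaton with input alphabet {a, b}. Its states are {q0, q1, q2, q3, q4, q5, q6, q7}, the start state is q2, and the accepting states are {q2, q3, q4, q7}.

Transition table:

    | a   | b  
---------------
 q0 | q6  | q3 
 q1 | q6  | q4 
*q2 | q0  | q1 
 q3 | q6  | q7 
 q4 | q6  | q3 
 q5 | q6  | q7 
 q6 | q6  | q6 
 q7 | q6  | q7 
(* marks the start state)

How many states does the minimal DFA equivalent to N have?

4

States {q5} cannot be reached from the start state, so discard them.
Start with accepting vs non-accepting: {q2,q3,q4,q7} | {q0,q1,q6}.
Split {q2,q3,q4,q7} by δ(·,b) → {q3,q4,q7} and {q2}.
Split {q0,q1,q6} by δ(·,b) → {q0,q1} and {q6}.
Stable partition: {q3,q4,q7} | {q0,q1} | {q2} | {q6} — 4 equivalence classes.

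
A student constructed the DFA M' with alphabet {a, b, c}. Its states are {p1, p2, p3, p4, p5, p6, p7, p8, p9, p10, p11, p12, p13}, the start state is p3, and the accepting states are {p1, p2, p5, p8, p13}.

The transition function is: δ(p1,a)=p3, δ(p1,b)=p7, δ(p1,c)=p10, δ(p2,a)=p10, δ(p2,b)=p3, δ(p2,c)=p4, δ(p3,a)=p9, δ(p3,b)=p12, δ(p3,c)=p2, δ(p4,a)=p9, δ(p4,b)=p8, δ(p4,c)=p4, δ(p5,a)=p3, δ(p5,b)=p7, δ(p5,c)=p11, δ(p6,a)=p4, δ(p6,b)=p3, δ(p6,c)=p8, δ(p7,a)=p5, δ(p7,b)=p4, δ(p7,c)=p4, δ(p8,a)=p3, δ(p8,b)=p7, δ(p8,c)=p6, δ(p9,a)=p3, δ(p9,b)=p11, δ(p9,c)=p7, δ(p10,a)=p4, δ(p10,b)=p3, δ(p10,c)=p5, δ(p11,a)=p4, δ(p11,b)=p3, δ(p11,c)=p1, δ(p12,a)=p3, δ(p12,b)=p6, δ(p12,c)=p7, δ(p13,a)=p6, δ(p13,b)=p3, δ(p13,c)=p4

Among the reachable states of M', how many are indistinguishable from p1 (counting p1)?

3

States {p13} cannot be reached from the start state, so discard them.
P0 = {p1,p2,p5,p8} | {p3,p4,p6,p7,p9,p10,p11,p12}.
On input a, block {p3,p4,p6,p7,p9,p10,p11,p12} splits into {p3,p4,p6,p9,p10,p11,p12} and {p7}.
Split {p1,p2,p5,p8} by δ(·,b) → {p1,p5,p8} and {p2}.
Refine {p3,p4,p6,p9,p10,p11,p12} on symbol b: members go to different blocks, giving {p3,p6,p9,p10,p11,p12} and {p4}.
Refine {p3,p6,p9,p10,p11,p12} on symbol a: members go to different blocks, giving {p3,p9,p12} and {p6,p10,p11}.
Refine {p3,p9,p12} on symbol b: members go to different blocks, giving {p9,p12} and {p3}.
The partition is now stable with 7 blocks: {p1,p5,p8} | {p9,p12} | {p7} | {p2} | {p4} | {p6,p10,p11} | {p3}.
The equivalence class containing p1 is {p1,p5,p8}, of size 3.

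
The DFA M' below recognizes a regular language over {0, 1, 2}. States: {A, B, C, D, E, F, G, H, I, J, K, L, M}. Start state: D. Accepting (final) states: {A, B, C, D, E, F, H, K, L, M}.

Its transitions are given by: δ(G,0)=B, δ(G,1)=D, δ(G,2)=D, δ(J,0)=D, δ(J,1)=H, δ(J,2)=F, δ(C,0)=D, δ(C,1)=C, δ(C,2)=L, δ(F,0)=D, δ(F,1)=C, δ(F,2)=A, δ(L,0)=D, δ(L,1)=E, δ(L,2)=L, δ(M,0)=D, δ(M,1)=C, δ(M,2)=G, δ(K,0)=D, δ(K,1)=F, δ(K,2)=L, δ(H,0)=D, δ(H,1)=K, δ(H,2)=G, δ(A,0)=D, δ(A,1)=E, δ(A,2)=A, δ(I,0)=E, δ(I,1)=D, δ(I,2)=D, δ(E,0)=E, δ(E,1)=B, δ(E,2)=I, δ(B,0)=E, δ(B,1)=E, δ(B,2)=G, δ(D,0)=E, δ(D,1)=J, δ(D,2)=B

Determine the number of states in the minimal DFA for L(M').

First remove the unreachable states {M}; 12 states remain.
P0 = {A,B,C,D,E,F,H,K,L} | {G,I,J}.
On input 1, block {A,B,C,D,E,F,H,K,L} splits into {A,B,C,E,F,H,K,L} and {D}.
Split {A,B,C,E,F,H,K,L} by δ(·,0) → {A,C,F,H,K,L} and {B,E}.
On input 1, block {A,C,F,H,K,L} splits into {C,F,H,K} and {A,L}.
Split {C,F,H,K} by δ(·,2) → {C,F,K} and {H}.
Refine {G,I,J} on symbol 0: members go to different blocks, giving {G,I} and {J}.
Stable partition: {C,F,K} | {G,I} | {D} | {B,E} | {A,L} | {H} | {J} — 7 equivalence classes.

7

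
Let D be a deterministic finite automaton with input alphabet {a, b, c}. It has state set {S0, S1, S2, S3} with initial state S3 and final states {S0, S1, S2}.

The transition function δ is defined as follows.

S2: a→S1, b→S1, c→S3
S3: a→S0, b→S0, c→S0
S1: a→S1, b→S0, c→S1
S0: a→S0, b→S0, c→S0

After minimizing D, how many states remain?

2

States {S1,S2} cannot be reached from the start state, so discard them.
Start with accepting vs non-accepting: {S0} | {S3}.
Stable partition: {S0} | {S3} — 2 equivalence classes.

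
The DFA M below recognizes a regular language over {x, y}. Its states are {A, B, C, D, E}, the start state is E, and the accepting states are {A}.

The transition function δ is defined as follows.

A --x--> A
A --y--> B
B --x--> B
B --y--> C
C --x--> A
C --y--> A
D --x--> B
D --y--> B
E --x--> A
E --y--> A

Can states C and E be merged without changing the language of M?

Reachable states from the start: {A,B,C,E}. Unreachable: {D} — drop them.
Start with accepting vs non-accepting: {A} | {B,C,E}.
Split {B,C,E} by δ(·,x) → {C,E} and {B}.
Stable partition: {A} | {C,E} | {B} — 3 equivalence classes.
C and E lie in the same block of the stable partition, so they are equivalent — no string distinguishes them.

Yes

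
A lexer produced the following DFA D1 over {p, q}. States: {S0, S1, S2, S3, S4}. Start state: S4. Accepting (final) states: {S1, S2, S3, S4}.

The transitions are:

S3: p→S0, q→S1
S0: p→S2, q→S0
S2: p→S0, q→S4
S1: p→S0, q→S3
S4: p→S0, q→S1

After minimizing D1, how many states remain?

2

All states are reachable from the start state.
Initial partition by acceptance: {S1,S2,S3,S4} | {S0}.
Stable partition: {S1,S2,S3,S4} | {S0} — 2 equivalence classes.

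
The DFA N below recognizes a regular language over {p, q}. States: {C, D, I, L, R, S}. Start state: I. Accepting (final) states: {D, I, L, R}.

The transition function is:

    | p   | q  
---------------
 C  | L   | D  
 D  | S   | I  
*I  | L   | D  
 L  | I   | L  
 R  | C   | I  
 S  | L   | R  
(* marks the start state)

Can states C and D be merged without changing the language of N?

No

P0 = {D,I,L,R} | {C,S}.
On input p, block {D,I,L,R} splits into {D,R} and {I,L}.
Split {I,L} by δ(·,q) → {I} and {L}.
No further refinement is possible. Final partition (4 blocks): {D,R} | {C,S} | {I} | {L}.
C and D end up in different blocks, so they are distinguishable. For instance, the string 'ε' is accepted from only D.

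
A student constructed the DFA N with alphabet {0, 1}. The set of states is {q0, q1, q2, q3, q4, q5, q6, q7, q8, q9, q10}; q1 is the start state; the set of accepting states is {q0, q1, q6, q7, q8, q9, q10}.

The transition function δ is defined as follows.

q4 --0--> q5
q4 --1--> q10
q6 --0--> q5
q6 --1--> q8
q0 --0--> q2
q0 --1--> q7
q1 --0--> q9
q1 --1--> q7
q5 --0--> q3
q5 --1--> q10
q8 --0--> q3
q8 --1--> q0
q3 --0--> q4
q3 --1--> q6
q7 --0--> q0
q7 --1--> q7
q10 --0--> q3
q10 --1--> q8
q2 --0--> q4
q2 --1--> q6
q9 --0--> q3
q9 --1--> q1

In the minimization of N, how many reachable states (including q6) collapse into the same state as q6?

P0 = {q0,q1,q6,q7,q8,q9,q10} | {q2,q3,q4,q5}.
Refine {q0,q1,q6,q7,q8,q9,q10} on symbol 0: members go to different blocks, giving {q0,q6,q8,q9,q10} and {q1,q7}.
On input 1, block {q0,q6,q8,q9,q10} splits into {q6,q8,q10} and {q0,q9}.
Refine {q6,q8,q10} on symbol 1: members go to different blocks, giving {q6,q10} and {q8}.
Stable partition: {q6,q10} | {q2,q3,q4,q5} | {q1,q7} | {q0,q9} | {q8} — 5 equivalence classes.
The equivalence class containing q6 is {q6,q10}, of size 2.

2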